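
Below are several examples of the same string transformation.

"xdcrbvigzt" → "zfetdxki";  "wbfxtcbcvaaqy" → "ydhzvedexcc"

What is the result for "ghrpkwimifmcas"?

What's happening: shift every letter 2 places forward in the alphabet (wrapping around), then delete the last 2 characters.
For "ghrpkwimifmcas", step one produces "ijtrmykokhoecu"; step two turns that into "ijtrmykokhoe".

ijtrmykokhoe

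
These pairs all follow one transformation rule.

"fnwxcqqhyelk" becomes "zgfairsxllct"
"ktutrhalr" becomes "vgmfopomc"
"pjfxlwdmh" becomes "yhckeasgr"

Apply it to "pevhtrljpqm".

The pattern: move the last 3 characters to the front (rotate right by 3), then shift every letter 5 places backward in the alphabet (wrapping around).
On "pevhtrljpqm": the first step gives "pqmpevhtrlj", and the second then gives "klhkzqcomge".
(Check on "ktutrhalr": → "alrktutrh" → "vgmfopomc" ✓)

klhkzqcomge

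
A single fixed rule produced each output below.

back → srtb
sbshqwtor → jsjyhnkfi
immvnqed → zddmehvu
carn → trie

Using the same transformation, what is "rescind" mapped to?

Each output is the input with this applied: shift every letter 9 places backward in the alphabet (wrapping around).
So "rescind" becomes "ivjtzeu".

ivjtzeu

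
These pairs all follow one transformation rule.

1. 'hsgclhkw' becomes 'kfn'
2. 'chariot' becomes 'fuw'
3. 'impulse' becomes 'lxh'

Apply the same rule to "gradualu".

The transformation: keep one character in every 3, starting at position 1 (positions 1st, 4th, 7th, ...), then shift every letter 3 places forward in the alphabet (wrapping around).
Applying both steps to "gradualu": "gdl", then "jgo".

jgo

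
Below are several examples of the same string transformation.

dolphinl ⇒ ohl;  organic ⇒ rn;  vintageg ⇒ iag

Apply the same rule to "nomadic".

od

Rule — keep one character in every 3, starting at position 2 (positions 2nd, 5th, 8th, ...).
Applying that to "nomadic" gives "od".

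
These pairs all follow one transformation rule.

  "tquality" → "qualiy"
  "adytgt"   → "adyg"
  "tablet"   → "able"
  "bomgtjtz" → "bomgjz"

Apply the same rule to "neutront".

Each output is the input with this applied: remove every "t".
So "neutront" becomes "neuron".

neuron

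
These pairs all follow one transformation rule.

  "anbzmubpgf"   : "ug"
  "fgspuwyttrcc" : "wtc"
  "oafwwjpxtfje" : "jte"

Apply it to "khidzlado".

In each case the input is transformed by: keep one character in every 3, starting at position 3 (positions 3rd, 6th, 9th, ...), then delete the first character.
"khidzlado" → "ilo" → "lo".

lo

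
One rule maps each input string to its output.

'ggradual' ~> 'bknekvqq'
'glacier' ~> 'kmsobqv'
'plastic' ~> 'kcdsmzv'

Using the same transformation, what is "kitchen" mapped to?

dmroxus

Each output is the input with this applied: move the first 2 characters to the end (rotate left by 2), then shift every letter 10 places forward in the alphabet (wrapping around).
"kitchen" → "tchenki" → "dmroxus".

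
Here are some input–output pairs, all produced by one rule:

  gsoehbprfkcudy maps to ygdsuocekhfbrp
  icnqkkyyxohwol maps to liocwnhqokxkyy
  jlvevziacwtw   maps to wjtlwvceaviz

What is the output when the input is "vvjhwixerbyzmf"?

fvmvzjyhbwriex

In each case the input is transformed by: take characters alternately from the front and the back (1st, last, 2nd, 2nd-last, ...), then swap each adjacent pair of characters (1↔2, 3↔4, ...).
Doing the same to "vvjhwixerbyzmf": "fvmvzjyhbwriex".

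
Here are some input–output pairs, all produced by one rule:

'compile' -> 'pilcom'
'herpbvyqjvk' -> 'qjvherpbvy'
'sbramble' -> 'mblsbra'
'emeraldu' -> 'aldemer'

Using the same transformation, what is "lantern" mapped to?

What's happening: delete the last character, then move the last 3 characters to the front (rotate right by 3).
For "lantern", step one produces "lanter"; step two turns that into "terlan".

terlan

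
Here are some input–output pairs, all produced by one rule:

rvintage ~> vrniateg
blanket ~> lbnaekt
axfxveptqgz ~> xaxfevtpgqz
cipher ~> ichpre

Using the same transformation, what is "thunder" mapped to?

htnuedr

The rule is to swap each adjacent pair of characters (1↔2, 3↔4, ...).
"thunder" → "htnuedr".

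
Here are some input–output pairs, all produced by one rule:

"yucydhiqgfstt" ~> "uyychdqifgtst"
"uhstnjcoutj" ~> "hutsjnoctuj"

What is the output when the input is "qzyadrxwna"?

zqayrdwxan

What's happening: swap each adjacent pair of characters (1↔2, 3↔4, ...).
For "qzyadrxwna" the result is "zqayrdwxan".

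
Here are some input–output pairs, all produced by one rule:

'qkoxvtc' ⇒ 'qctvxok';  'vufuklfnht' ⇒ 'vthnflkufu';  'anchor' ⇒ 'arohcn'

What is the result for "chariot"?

The pattern: reverse the string, then move the last character to the front.
On "chariot": the first step gives "toirahc", and the second then gives "ctoirah".
(Check on "anchor": → "rohcna" → "arohcn" ✓)

ctoirah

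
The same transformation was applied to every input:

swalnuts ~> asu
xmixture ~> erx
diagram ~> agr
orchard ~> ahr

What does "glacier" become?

Looking at the pairs, the operation is to sort the characters into alphabetical order, then keep one character in every 3, starting at position 1 (positions 1st, 4th, 7th, ...).
"glacier" → "acegilr" → "agr".

agr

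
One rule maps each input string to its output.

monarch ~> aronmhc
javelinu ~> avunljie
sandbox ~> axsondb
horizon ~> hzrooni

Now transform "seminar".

asrnmie

In each case the input is transformed by: sort the characters into reverse alphabetical order, then move the last character to the front.
For "seminar", step one produces "srnmiea"; step two turns that into "asrnmie".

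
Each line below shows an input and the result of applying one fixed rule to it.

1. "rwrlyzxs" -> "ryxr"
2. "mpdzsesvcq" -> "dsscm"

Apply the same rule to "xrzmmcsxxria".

In each case the input is transformed by: move the first character to the end, then keep every other character starting from the second (positions 2nd, 4th, 6th, ...).
Starting from "xrzmmcsxxria": after the first operation, "rzmmcsxxriax"; after the second, "zmsxix".

zmsxix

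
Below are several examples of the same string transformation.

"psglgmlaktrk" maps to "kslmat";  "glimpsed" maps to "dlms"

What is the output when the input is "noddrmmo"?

The rule is to move the last 2 characters to the front (rotate right by 2), then keep every other character starting from the second (positions 2nd, 4th, 6th, ...).
For "noddrmmo", step one produces "monoddrm"; step two turns that into "oodm".
(Check on "psglgmlaktrk": → "rkpsglgmlakt" → "kslmat" ✓)

oodm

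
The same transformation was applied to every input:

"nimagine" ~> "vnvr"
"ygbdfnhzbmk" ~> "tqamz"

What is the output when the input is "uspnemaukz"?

Rule — shift every letter 13 places forward in the alphabet (wrapping around) — i.e. ROT13, then keep every other character starting from the second (positions 2nd, 4th, 6th, ...).
Applying both steps to "uspnemaukz": "hfcarznhxm", then "fazhm".

fazhm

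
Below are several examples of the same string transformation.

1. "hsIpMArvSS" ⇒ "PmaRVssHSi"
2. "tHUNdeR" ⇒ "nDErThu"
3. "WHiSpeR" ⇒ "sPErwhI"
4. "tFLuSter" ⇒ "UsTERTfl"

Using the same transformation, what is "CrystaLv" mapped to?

Rule — move the first 3 characters to the end (rotate left by 3), then flip the case of every letter.
"CrystaLv" → "staLvCry" → "STAlVcRY".
(Check on "hsIpMArvSS": → "pMArvSShsI" → "PmaRVssHSi" ✓)

STAlVcRY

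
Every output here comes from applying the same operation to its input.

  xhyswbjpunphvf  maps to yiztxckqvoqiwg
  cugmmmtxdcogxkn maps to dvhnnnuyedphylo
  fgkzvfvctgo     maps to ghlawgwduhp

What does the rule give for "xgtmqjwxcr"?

yhunrkxyds

The pattern: shift every letter 1 place forward in the alphabet (wrapping around).
Applying that to "xgtmqjwxcr" gives "yhunrkxyds".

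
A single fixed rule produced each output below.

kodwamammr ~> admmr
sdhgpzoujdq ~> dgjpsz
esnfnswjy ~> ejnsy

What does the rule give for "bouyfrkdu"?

bfouy

In each case the input is transformed by: sort the characters into alphabetical order, then keep every other character starting from the first (positions 1st, 3rd, 5th, ...).
Working it through for "bouyfrkdu": intermediate "bdfkoruuy", final "bfouy".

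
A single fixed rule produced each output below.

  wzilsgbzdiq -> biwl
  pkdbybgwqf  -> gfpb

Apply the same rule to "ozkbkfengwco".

The pattern: keep one character in every 3, starting at position 1 (positions 1st, 4th, 7th, ...), then swap the front and back halves of the string.
Starting from "ozkbkfengwco": after the first operation, "obew"; after the second, "ewob".

ewob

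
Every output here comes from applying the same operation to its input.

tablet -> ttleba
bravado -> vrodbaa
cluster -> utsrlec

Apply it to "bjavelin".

vnljieba

Looking at the pairs, the operation is to sort the characters into reverse alphabetical order.
Applying that to "bjavelin" gives "vnljieba".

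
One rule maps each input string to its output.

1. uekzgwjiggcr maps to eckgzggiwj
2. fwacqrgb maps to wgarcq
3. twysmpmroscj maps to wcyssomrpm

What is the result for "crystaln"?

Each output is the input with this applied: take characters alternately from the front and the back (1st, last, 2nd, 2nd-last, ...), then delete the first 2 characters.
On "crystaln": the first step gives "cnrlyast", and the second then gives "rlyast".

rlyast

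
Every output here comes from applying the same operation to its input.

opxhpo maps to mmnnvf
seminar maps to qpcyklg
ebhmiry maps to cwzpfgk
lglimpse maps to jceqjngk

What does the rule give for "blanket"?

zrjcyil

Looking at the pairs, the operation is to take characters alternately from the front and the back (1st, last, 2nd, 2nd-last, ...), then shift every letter 2 places backward in the alphabet (wrapping around).
Starting from "blanket": after the first operation, "btleakn"; after the second, "zrjcyil".
(Check on "lglimpse": → "legslpim" → "jceqjngk" ✓)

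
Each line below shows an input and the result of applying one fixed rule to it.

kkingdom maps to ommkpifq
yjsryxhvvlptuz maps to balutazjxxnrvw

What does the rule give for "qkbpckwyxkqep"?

rsmdremyazmsg

Looking at the pairs, the operation is to move the last character to the front, then shift every letter 2 places forward in the alphabet (wrapping around).
On "qkbpckwyxkqep": the first step gives "pqkbpckwyxkqe", and the second then gives "rsmdremyazmsg".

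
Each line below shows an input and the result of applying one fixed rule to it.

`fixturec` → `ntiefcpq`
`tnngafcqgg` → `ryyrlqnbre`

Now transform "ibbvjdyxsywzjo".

In each case the input is transformed by: shift every letter 11 places forward in the alphabet (wrapping around), then swap the first and last characters.
Starting from "ibbvjdyxsywzjo": after the first operation, "tmmguojidjhkuz"; after the second, "zmmguojidjhkut".

zmmguojidjhkut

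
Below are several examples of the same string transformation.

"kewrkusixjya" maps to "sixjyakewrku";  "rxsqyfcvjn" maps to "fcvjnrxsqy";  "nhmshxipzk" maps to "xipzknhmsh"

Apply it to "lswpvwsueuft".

sueuftlswpvw

The rule is to swap the front and back halves of the string.
For "lswpvwsueuft" the result is "sueuftlswpvw".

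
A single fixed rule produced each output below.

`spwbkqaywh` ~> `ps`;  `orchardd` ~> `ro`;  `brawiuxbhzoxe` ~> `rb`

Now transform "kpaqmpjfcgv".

In each case the input is transformed by: swap each adjacent pair of characters (1↔2, 3↔4, ...), then keep only the first 2 characters.
Working it through for "kpaqmpjfcgv": intermediate "pkqapmfjgcv", final "pk".

pk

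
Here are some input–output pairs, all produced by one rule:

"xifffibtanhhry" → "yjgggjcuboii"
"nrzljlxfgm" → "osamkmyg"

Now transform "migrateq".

njhsbu

What's happening: shift every letter 1 place forward in the alphabet (wrapping around), then delete the last 2 characters.
On "migrateq" that produces "njhsbu".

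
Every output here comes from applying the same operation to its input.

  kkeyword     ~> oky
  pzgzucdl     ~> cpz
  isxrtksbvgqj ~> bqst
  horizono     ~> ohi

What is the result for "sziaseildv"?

The transformation: swap the front and back halves of the string, then keep one character in every 3, starting at position 2 (positions 2nd, 5th, 8th, ...).
Working it through for "sziaseildv": intermediate "eildvszias", final "ivi".

ivi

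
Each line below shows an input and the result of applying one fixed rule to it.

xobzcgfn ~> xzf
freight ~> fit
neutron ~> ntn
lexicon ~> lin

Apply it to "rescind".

rcd

In each case the input is transformed by: keep one character in every 3, starting at position 1 (positions 1st, 4th, 7th, ...).
So "rescind" becomes "rcd".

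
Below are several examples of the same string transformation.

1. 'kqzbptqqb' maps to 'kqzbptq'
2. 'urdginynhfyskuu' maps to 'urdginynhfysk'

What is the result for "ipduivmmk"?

ipduivm

The rule is to delete the last 2 characters.
So "ipduivmmk" becomes "ipduivm".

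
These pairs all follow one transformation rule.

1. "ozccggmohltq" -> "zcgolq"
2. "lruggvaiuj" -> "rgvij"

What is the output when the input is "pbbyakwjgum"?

Looking at the pairs, the operation is to keep every other character starting from the second (positions 2nd, 4th, 6th, ...).
Doing the same to "pbbyakwjgum": "bykju".

bykju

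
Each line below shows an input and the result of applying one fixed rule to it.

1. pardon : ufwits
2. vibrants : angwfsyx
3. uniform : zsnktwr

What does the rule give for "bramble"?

The pattern: shift every letter 5 places forward in the alphabet (wrapping around).
So "bramble" becomes "gwfrgqj".

gwfrgqj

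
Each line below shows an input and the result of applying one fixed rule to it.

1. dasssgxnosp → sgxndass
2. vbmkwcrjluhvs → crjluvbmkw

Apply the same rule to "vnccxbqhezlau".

bqhezvnccx

What's happening: delete the last 3 characters, then swap the front and back halves of the string.
On "vnccxbqhezlau" that produces "bqhezvnccx".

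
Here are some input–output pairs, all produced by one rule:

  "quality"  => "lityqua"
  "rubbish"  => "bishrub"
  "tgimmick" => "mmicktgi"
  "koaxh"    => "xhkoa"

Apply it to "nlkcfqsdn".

cfqsdnnlk

Looking at the pairs, the operation is to move the first 3 characters to the end (rotate left by 3).
Doing the same to "nlkcfqsdn": "cfqsdnnlk".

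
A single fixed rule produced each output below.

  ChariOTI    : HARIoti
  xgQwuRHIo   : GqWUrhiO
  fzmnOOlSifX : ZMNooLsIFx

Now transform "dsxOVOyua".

Rule — flip the case of every letter, then delete the first character.
On "dsxOVOyua": the first step gives "DSXovoYUA", and the second then gives "SXovoYUA".

SXovoYUA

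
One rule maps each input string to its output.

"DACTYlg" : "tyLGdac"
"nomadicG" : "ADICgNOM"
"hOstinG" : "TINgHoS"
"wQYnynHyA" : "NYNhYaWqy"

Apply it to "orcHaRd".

hArDORC

The transformation: move the first 3 characters to the end (rotate left by 3), then flip the case of every letter.
So "orcHaRd" becomes "hArDORC".
(Check on "DACTYlg": → "TYlgDAC" → "tyLGdac" ✓)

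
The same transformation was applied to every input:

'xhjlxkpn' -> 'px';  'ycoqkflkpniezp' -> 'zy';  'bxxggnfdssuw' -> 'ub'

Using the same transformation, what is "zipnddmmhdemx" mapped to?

The rule is to swap the first and last characters, then keep only the last 2 characters.
On "zipnddmmhdemx" that produces "mz".
(Check on "ycoqkflkpniezp": → "pcoqkflkpniezy" → "zy" ✓)

mz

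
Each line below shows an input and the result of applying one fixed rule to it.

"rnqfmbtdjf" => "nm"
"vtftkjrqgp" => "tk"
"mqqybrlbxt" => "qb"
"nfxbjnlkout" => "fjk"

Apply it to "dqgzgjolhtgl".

The rule is to delete the last 3 characters, then keep one character in every 3, starting at position 2 (positions 2nd, 5th, 8th, ...).
On "dqgzgjolhtgl" that produces "qgl".

qgl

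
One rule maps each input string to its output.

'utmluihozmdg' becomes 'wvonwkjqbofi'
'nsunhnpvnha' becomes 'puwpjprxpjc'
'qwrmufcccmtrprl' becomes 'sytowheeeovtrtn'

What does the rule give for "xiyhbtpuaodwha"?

zkajdvrwcqfyjc

The transformation: shift every letter 2 places forward in the alphabet (wrapping around).
Applying that to "xiyhbtpuaodwha" gives "zkajdvrwcqfyjc".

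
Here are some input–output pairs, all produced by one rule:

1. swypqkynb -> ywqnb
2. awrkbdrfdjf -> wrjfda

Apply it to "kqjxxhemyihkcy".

yxqkjhe

What's happening: sort the characters into reverse alphabetical order, then keep every other character starting from the first (positions 1st, 3rd, 5th, ...).
Applying both steps to "kqjxxhemyihkcy": "yyxxqmkkjihhec", then "yxqkjhe".
(Check on "awrkbdrfdjf": → "wrrkjffddba" → "wrjfda" ✓)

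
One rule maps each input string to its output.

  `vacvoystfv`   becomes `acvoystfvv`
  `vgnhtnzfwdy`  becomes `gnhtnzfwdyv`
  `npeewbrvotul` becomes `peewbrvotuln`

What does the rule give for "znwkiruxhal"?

nwkiruxhalz

The pattern: move the first character to the end.
So "znwkiruxhal" becomes "nwkiruxhalz".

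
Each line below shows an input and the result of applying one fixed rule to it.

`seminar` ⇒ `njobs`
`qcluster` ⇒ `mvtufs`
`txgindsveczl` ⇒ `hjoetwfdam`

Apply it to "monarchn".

obsdio

The pattern: delete the first 2 characters, then shift every letter 1 place forward in the alphabet (wrapping around).
Doing the same to "monarchn": "obsdio".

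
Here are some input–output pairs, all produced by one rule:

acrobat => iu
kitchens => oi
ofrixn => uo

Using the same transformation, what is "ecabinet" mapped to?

Each output is the input with this applied: shift every letter 6 places forward in the alphabet (wrapping around), then keep only the vowels.
On "ecabinet": the first step gives "kighotkz", and the second then gives "io".

io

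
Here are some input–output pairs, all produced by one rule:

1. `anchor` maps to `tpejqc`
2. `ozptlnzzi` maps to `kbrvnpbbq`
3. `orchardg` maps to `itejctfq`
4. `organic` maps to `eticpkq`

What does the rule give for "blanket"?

vncpmgd

In each case the input is transformed by: swap the first and last characters, then shift every letter 2 places forward in the alphabet (wrapping around).
Applying both steps to "blanket": "tlankeb", then "vncpmgd".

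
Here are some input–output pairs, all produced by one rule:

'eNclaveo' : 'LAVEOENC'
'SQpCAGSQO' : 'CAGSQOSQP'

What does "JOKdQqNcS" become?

What's happening: move the first 3 characters to the end (rotate left by 3), then convert every letter to uppercase.
"JOKdQqNcS" → "dQqNcSJOK" → "DQQNCSJOK".

DQQNCSJOK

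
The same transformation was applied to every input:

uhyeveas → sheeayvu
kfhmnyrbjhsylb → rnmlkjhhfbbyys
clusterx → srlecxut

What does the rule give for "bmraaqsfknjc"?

nmkjfcbaasrq

Each output is the input with this applied: sort the characters into reverse alphabetical order, then move the first 3 characters to the end (rotate left by 3).
For "bmraaqsfknjc", step one produces "srqnmkjfcbaa"; step two turns that into "nmkjfcbaasrq".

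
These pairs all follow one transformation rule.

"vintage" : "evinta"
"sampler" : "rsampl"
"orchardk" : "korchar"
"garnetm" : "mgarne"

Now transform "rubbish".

What's happening: move the last character to the front, then delete the last character.
For "rubbish" the result is "hrubbi".

hrubbi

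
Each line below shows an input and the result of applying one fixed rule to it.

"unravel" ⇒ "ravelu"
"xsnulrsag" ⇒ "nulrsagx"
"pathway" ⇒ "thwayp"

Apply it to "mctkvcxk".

tkvcxkm

The transformation: move the first 2 characters to the end (rotate left by 2), then delete the last character.
Working it through for "mctkvcxk": intermediate "tkvcxkmc", final "tkvcxkm".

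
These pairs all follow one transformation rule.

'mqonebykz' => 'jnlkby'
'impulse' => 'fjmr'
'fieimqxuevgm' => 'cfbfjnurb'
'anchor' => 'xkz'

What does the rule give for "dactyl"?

axz

What's happening: shift every letter 3 places backward in the alphabet (wrapping around), then delete the last 3 characters.
Applying both steps to "dactyl": "axzqvi", then "axz".
(Check on "mqonebykz": → "jnlkbyvhw" → "jnlkby" ✓)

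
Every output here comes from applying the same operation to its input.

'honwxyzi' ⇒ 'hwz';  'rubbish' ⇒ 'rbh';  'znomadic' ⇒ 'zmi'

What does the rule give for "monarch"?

The pattern: keep one character in every 3, starting at position 1 (positions 1st, 4th, 7th, ...).
Doing the same to "monarch": "mah".

mah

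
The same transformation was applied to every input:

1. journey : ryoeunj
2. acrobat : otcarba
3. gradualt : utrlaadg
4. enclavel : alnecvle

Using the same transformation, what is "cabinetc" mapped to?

The rule is to take characters alternately from the front and the back (1st, last, 2nd, 2nd-last, ...), then swap the first and last characters.
Working it through for "cabinetc": intermediate "ccatbein", final "ncatbeic".

ncatbeic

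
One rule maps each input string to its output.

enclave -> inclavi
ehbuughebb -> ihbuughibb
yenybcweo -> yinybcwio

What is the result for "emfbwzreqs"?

imfbwzriqs

Looking at the pairs, the operation is to replace every "e" with "i".
"emfbwzreqs" → "imfbwzriqs".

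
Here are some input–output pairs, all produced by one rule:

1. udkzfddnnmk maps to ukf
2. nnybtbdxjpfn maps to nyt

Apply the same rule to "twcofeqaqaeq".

tcf

What's happening: keep every other character starting from the first (positions 1st, 3rd, 5th, ...), then delete the last 3 characters.
Applying both steps to "twcofeqaqaeq": "tcfqqe", then "tcf".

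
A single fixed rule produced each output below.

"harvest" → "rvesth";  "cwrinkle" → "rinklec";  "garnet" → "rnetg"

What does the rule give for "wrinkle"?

inklew

The rule is to move the first 2 characters to the end (rotate left by 2), then delete the last character.
"wrinkle" → "inklewr" → "inklew".
(Check on "harvest": → "rvestha" → "rvesth" ✓)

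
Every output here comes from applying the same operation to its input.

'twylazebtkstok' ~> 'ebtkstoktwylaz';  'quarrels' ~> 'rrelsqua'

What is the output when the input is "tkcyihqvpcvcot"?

Each output is the input with this applied: swap the front and back halves of the string, then move the last character to the front.
Working it through for "tkcyihqvpcvcot": intermediate "vpcvcottkcyihq", final "qvpcvcottkcyih".

qvpcvcottkcyih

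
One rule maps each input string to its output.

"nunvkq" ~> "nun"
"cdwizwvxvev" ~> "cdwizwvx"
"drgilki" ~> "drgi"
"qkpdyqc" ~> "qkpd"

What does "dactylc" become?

dact

Rule — delete the last 3 characters.
So "dactylc" becomes "dact".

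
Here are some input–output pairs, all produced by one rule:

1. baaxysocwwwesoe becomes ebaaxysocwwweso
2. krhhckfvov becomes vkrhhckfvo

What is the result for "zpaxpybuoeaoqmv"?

What's happening: move the last character to the front.
Doing the same to "zpaxpybuoeaoqmv": "vzpaxpybuoeaoqm".

vzpaxpybuoeaoqm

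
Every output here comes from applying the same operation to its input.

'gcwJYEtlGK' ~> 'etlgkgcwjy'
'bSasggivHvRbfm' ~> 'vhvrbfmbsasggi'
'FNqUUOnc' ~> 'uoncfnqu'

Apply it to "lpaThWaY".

hwaylpat

What's happening: swap the front and back halves of the string, then convert every letter to lowercase.
"lpaThWaY" → "hWaYlpaT" → "hwaylpat".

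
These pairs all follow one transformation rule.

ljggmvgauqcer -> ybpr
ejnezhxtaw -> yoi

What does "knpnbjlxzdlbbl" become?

cqmaa

The rule is to shift every letter 11 places backward in the alphabet (wrapping around), then keep one character in every 3, starting at position 2 (positions 2nd, 5th, 8th, ...).
Starting from "knpnbjlxzdlbbl": after the first operation, "zcecqyamosaqqa"; after the second, "cqmaa".
(Check on "ljggmvgauqcer": → "ayvvbkvpjfrtg" → "ybpr" ✓)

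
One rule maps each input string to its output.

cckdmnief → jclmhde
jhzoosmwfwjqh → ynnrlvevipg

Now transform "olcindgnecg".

bhmcfmdbf

Rule — shift every letter 1 place backward in the alphabet (wrapping around), then delete the first 2 characters.
For "olcindgnecg", step one produces "nkbhmcfmdbf"; step two turns that into "bhmcfmdbf".
(Check on "cckdmnief": → "bbjclmhde" → "jclmhde" ✓)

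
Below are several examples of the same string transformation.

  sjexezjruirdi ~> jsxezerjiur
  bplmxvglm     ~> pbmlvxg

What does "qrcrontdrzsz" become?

rqrcnodtzr

The rule is to delete the last 2 characters, then swap each adjacent pair of characters (1↔2, 3↔4, ...).
Starting from "qrcrontdrzsz": after the first operation, "qrcrontdrz"; after the second, "rqrcnodtzr".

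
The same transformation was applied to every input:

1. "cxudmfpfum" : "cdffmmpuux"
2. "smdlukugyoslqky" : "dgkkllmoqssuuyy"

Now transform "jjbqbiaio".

abbiijjoq

The transformation: sort the characters into alphabetical order.
On "jjbqbiaio" that produces "abbiijjoq".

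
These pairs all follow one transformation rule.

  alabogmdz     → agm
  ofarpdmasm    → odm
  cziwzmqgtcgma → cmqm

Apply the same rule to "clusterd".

In each case the input is transformed by: swap each adjacent pair of characters (1↔2, 3↔4, ...), then keep one character in every 3, starting at position 2 (positions 2nd, 5th, 8th, ...).
Working it through for "clusterd": intermediate "lcsuetdr", final "cer".

cer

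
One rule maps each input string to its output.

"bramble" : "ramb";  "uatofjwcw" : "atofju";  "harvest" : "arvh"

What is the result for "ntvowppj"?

The rule is to delete the last 3 characters, then move the first character to the end.
For "ntvowppj", step one produces "ntvow"; step two turns that into "tvown".
(Check on "bramble": → "bram" → "ramb" ✓)

tvown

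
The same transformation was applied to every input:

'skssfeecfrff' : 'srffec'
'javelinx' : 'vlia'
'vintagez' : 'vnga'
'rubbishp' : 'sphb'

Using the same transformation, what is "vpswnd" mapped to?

vpd

The pattern: sort the characters into reverse alphabetical order, then keep every other character starting from the second (positions 2nd, 4th, 6th, ...).
On "vpswnd" that produces "vpd".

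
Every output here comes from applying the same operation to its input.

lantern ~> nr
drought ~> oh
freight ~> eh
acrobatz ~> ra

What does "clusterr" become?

ue

The rule is to keep one character in every 3, starting at position 3 (positions 3rd, 6th, 9th, ...).
For "clusterr" the result is "ue".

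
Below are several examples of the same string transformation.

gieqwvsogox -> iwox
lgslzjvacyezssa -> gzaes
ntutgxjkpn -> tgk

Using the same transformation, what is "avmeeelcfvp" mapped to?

vecp

What's happening: keep one character in every 3, starting at position 2 (positions 2nd, 5th, 8th, ...).
So "avmeeelcfvp" becomes "vecp".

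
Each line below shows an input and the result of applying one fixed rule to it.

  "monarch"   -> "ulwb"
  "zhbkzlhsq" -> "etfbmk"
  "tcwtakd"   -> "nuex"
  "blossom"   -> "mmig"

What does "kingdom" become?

Each output is the input with this applied: shift every letter 6 places backward in the alphabet (wrapping around), then delete the first 3 characters.
Starting from "kingdom": after the first operation, "echaxig"; after the second, "axig".

axig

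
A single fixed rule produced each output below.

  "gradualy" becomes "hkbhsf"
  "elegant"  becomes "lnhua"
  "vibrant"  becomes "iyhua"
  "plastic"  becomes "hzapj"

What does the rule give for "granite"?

hupal

Rule — shift every letter 7 places forward in the alphabet (wrapping around), then delete the first 2 characters.
Doing the same to "granite": "hupal".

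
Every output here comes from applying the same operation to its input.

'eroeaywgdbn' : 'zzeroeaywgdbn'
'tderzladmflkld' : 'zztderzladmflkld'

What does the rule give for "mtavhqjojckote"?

What's happening: prepend "zz".
So "mtavhqjojckote" becomes "zzmtavhqjojckote".

zzmtavhqjojckote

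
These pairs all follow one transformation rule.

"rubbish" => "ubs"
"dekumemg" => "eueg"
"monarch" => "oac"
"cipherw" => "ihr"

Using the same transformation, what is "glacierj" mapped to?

lcej

In each case the input is transformed by: keep every other character starting from the second (positions 2nd, 4th, 6th, ...).
Applying that to "glacierj" gives "lcej".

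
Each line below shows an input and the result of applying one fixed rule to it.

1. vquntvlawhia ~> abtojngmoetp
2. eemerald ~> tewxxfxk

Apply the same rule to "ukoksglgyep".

rxindhdlzez

In each case the input is transformed by: shift every letter 7 places backward in the alphabet (wrapping around), then move the last 3 characters to the front (rotate right by 3).
Applying that to "ukoksglgyep" gives "rxindhdlzez".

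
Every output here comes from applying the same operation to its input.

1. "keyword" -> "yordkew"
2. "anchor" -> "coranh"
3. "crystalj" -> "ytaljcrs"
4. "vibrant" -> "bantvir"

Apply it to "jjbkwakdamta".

bwakdamtajjk

In each case the input is transformed by: move the first 3 characters to the end (rotate left by 3), then swap the first and last characters.
For "jjbkwakdamta", step one produces "kwakdamtajjb"; step two turns that into "bwakdamtajjk".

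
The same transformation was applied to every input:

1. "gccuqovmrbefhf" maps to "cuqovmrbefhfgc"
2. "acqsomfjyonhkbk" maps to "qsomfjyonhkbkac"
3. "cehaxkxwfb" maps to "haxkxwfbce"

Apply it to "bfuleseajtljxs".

The transformation: move the first 2 characters to the end (rotate left by 2).
For "bfuleseajtljxs" the result is "uleseajtljxsbf".

uleseajtljxsbf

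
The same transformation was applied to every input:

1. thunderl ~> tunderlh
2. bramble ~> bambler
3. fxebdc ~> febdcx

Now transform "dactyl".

dctyla

The pattern: move the first character to the end, then swap the first and last characters.
Applying that to "dactyl" gives "dctyla".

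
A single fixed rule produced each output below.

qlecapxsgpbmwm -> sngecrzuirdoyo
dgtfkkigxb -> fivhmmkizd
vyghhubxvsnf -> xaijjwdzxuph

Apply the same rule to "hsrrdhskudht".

juttfjumwfjv

What's happening: shift every letter 2 places forward in the alphabet (wrapping around).
So "hsrrdhskudht" becomes "juttfjumwfjv".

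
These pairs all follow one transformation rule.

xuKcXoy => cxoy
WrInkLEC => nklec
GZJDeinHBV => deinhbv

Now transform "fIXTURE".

The pattern: delete the first 3 characters, then convert every letter to lowercase.
On "fIXTURE": the first step gives "TURE", and the second then gives "ture".

ture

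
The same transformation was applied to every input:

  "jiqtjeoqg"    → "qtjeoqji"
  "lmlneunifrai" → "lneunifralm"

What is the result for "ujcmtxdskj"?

cmtxdskuj

In each case the input is transformed by: delete the last character, then move the first 2 characters to the end (rotate left by 2).
For "ujcmtxdskj", step one produces "ujcmtxdsk"; step two turns that into "cmtxdskuj".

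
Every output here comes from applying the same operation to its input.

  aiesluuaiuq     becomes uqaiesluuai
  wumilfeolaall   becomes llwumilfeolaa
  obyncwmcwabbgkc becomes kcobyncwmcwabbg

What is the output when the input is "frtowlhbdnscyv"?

The pattern: move the last 2 characters to the front (rotate right by 2).
On "frtowlhbdnscyv" that produces "yvfrtowlhbdnsc".

yvfrtowlhbdnsc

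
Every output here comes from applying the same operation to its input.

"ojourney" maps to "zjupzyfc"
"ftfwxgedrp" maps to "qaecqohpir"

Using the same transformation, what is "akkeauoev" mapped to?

Rule — take characters alternately from the front and the back (1st, last, 2nd, 2nd-last, ...), then shift every letter 11 places forward in the alphabet (wrapping around).
Starting from "akkeauoev": after the first operation, "avkekoeua"; after the second, "lgvpvzpfl".

lgvpvzpfl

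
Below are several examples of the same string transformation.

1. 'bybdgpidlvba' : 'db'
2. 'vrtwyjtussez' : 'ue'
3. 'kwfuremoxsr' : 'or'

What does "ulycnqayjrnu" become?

yn

Rule — keep one character in every 3, starting at position 2 (positions 2nd, 5th, 8th, ...), then delete the first 2 characters.
Working it through for "ulycnqayjrnu": intermediate "lnyn", final "yn".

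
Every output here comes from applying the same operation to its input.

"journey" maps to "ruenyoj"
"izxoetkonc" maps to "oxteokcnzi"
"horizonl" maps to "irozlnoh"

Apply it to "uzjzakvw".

zjkawvzu

The rule is to swap each adjacent pair of characters (1↔2, 3↔4, ...), then move the first 2 characters to the end (rotate left by 2).
"uzjzakvw" → "zuzjkawv" → "zjkawvzu".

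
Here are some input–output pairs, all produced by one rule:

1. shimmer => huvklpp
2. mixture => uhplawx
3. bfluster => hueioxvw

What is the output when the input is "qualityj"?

Looking at the pairs, the operation is to shift every letter 3 places forward in the alphabet (wrapping around), then move the last 2 characters to the front (rotate right by 2).
So "qualityj" becomes "bmtxdolw".

bmtxdolw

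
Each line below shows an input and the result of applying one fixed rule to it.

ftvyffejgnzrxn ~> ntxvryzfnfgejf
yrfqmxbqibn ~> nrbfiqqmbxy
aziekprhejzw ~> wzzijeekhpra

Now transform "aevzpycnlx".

Rule — take characters alternately from the front and the back (1st, last, 2nd, 2nd-last, ...), then move the first character to the end.
Applying both steps to "aevzpycnlx": "axelvnzcpy", then "xelvnzcpya".

xelvnzcpya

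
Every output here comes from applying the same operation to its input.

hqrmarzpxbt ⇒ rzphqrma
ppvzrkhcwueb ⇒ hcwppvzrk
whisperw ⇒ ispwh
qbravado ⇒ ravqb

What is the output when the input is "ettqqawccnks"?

The transformation: delete the last 3 characters, then move the last 3 characters to the front (rotate right by 3).
For "ettqqawccnks" the result is "wccettqqa".

wccettqqa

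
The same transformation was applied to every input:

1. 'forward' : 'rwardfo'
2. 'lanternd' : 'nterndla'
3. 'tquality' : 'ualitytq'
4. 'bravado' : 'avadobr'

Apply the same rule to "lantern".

What's happening: move the first 2 characters to the end (rotate left by 2).
On "lantern" that produces "nternla".

nternla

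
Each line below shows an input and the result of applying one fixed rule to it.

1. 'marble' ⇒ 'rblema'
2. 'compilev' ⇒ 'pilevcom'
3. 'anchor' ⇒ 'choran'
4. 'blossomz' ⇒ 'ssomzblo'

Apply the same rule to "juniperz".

In each case the input is transformed by: move the last character to the front, then swap the front and back halves of the string.
For "juniperz", step one produces "zjuniper"; step two turns that into "iperzjun".

iperzjun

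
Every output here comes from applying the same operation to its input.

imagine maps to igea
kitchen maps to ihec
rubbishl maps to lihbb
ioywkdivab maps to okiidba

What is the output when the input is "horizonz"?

oonih

Looking at the pairs, the operation is to sort the characters into reverse alphabetical order, then delete the first 3 characters.
Starting from "horizonz": after the first operation, "zzroonih"; after the second, "oonih".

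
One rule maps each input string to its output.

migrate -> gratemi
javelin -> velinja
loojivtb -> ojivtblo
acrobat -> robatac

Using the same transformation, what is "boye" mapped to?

Each output is the input with this applied: move the first 2 characters to the end (rotate left by 2).
"boye" → "yebo".

yebo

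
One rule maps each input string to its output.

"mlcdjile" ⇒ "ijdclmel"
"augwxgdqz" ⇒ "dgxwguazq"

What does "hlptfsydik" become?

The rule is to move the last 2 characters to the front (rotate right by 2), then reverse the string.
Applying both steps to "hlptfsydik": "ikhlptfsyd", then "dysftplhki".

dysftplhki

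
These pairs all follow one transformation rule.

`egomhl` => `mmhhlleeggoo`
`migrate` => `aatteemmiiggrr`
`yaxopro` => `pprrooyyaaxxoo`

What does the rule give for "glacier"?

iieerrggllaacc

Rule — move the last 3 characters to the front (rotate right by 3), then double every character.
Applying both steps to "glacier": "ierglac", then "iieerrggllaacc".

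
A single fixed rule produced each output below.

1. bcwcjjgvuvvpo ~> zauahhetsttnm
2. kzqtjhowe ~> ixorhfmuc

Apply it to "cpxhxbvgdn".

anvfvztebl

The transformation: shift every letter 2 places backward in the alphabet (wrapping around).
Doing the same to "cpxhxbvgdn": "anvfvztebl".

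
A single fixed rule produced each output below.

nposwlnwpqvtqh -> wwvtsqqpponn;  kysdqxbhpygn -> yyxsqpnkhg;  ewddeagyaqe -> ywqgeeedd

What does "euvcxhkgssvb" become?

The pattern: sort the characters into reverse alphabetical order, then delete the last 2 characters.
Working it through for "euvcxhkgssvb": intermediate "xvvusskhgecb", final "xvvusskhge".

xvvusskhge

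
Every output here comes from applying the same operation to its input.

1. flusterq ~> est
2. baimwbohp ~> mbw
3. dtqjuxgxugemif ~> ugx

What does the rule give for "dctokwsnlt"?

skw

Each output is the input with this applied: take characters alternately from the front and the back (1st, last, 2nd, 2nd-last, ...), then keep only the last 3 characters.
On "dctokwsnlt": the first step gives "dtcltnoskw", and the second then gives "skw".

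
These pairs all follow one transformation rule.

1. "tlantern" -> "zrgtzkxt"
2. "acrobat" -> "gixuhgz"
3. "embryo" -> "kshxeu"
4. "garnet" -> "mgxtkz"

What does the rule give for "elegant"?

What's happening: shift every letter 6 places forward in the alphabet (wrapping around).
For "elegant" the result is "krkmgtz".

krkmgtz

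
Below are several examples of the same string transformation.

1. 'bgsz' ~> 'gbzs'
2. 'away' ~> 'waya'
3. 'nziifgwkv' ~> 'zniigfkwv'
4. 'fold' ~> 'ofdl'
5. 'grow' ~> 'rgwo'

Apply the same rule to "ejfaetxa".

jeafteax

The transformation: swap each adjacent pair of characters (1↔2, 3↔4, ...).
On "ejfaetxa" that produces "jeafteax".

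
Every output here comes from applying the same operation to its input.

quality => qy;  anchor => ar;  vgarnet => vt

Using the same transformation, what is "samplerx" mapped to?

sx

In each case the input is transformed by: take characters alternately from the front and the back (1st, last, 2nd, 2nd-last, ...), then keep only the first 2 characters.
"samplerx" → "sxarmepl" → "sx".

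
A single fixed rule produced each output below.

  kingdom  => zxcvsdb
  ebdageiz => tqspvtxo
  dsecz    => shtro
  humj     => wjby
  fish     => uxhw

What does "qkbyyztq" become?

fzqnnoif

Looking at the pairs, the operation is to shift every letter 11 places backward in the alphabet (wrapping around).
On "qkbyyztq" that produces "fzqnnoif".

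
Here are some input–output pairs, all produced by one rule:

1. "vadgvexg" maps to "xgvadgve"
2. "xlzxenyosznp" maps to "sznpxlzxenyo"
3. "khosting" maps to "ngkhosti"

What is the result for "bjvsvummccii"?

cciibjvsvumm

The pattern: move the first 2 characters to the end (rotate left by 2), then swap the front and back halves of the string.
On "bjvsvummccii": the first step gives "vsvummcciibj", and the second then gives "cciibjvsvumm".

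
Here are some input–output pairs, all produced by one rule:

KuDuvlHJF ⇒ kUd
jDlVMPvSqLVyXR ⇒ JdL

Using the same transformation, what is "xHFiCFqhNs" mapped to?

Xhf

What's happening: flip the case of every letter, then keep only the first 3 characters.
Doing the same to "xHFiCFqhNs": "Xhf".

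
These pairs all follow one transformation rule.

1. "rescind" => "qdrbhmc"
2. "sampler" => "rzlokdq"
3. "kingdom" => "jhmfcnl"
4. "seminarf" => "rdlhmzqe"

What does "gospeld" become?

fnrodkc

In each case the input is transformed by: shift every letter 1 place backward in the alphabet (wrapping around).
For "gospeld" the result is "fnrodkc".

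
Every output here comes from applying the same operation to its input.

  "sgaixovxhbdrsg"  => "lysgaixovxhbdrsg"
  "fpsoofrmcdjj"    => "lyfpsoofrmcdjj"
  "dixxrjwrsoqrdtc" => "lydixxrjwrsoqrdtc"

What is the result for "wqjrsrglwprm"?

lywqjrsrglwprm

The transformation: prepend "ly".
"wqjrsrglwprm" → "lywqjrsrglwprm".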